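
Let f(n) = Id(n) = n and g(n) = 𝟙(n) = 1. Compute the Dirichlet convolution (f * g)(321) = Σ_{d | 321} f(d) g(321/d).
(Id * 𝟙)(321) = 432

Divisors of 321: [1, 3, 107, 321]. For each d | 321:
  d = 1: Id(1) · 𝟙(321/1) = 1 · 1 = 1
  d = 3: Id(3) · 𝟙(321/3) = 3 · 1 = 3
  d = 107: Id(107) · 𝟙(321/107) = 107 · 1 = 107
  d = 321: Id(321) · 𝟙(321/321) = 321 · 1 = 321
Summing: (Id * 𝟙)(321) = 1 + 3 + 107 + 321 = 432.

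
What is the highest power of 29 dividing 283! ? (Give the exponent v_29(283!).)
v_29(283!) = 9

Legendre's formula: v_p(n!) = Σ_{k ≥ 1} ⌊n / p^k⌋. For p = 29, n = 283, the terms are:
  ⌊283/29^1⌋ = ⌊283/29⌋ = 9
(the next term ⌊283/29^2⌋ = 0, terminating the sum). Summing: v_29(283!) = 9 = 9.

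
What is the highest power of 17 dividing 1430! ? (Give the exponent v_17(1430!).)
v_17(1430!) = 88

Legendre's formula: v_p(n!) = Σ_{k ≥ 1} ⌊n / p^k⌋. For p = 17, n = 1430, the terms are:
  ⌊1430/17^1⌋ = ⌊1430/17⌋ = 84
  ⌊1430/17^2⌋ = ⌊1430/289⌋ = 4
(the next term ⌊1430/17^3⌋ = 0, terminating the sum). Summing: v_17(1430!) = 84 + 4 = 88.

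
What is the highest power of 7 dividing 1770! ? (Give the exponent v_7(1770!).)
v_7(1770!) = 293

Legendre's formula: v_p(n!) = Σ_{k ≥ 1} ⌊n / p^k⌋. For p = 7, n = 1770, the terms are:
  ⌊1770/7^1⌋ = ⌊1770/7⌋ = 252
  ⌊1770/7^2⌋ = ⌊1770/49⌋ = 36
  ⌊1770/7^3⌋ = ⌊1770/343⌋ = 5
(the next term ⌊1770/7^4⌋ = 0, terminating the sum). Summing: v_7(1770!) = 252 + 36 + 5 = 293.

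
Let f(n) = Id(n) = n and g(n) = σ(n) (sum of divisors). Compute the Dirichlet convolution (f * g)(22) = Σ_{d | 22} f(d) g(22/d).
(Id * σ)(22) = 115

Divisors of 22: [1, 2, 11, 22]. For each d | 22:
  d = 1: Id(1) · σ(22/1) = 1 · 36 = 36
  d = 2: Id(2) · σ(22/2) = 2 · 12 = 24
  d = 11: Id(11) · σ(22/11) = 11 · 3 = 33
  d = 22: Id(22) · σ(22/22) = 22 · 1 = 22
Summing: (Id * σ)(22) = 36 + 24 + 33 + 22 = 115.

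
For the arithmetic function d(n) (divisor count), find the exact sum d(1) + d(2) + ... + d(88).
Σ_{n ≤ 88} d(n) = 411

Compute d(n) for each 1 ≤ n ≤ 88: d(1) = 1, d(2) = 2, d(3) = 2, d(4) = 3, d(5) = 2, d(6) = 4, d(7) = 2, d(8) = 4, d(9) = 3, d(10) = 4, d(11) = 2, d(12) = 6, d(13) = 2, d(14) = 4, d(15) = 4, d(16) = 5, d(17) = 2, d(18) = 6, d(19) = 2, d(20) = 6, d(21) = 4, d(22) = 4, d(23) = 2, d(24) = 8, d(25) = 3, d(26) = 4, d(27) = 4, d(28) = 6, d(29) = 2, d(30) = 8, d(31) = 2, d(32) = 6, d(33) = 4, d(34) = 4, d(35) = 4, d(36) = 9, d(37) = 2, d(38) = 4, d(39) = 4, d(40) = 8, d(41) = 2, d(42) = 8, d(43) = 2, d(44) = 6, d(45) = 6, d(46) = 4, d(47) = 2, d(48) = 10, d(49) = 3, d(50) = 6, d(51) = 4, d(52) = 6, d(53) = 2, d(54) = 8, d(55) = 4, d(56) = 8, d(57) = 4, d(58) = 4, d(59) = 2, d(60) = 12, d(61) = 2, d(62) = 4, d(63) = 6, d(64) = 7, d(65) = 4, d(66) = 8, d(67) = 2, d(68) = 6, d(69) = 4, d(70) = 8, d(71) = 2, d(72) = 12, d(73) = 2, d(74) = 4, d(75) = 6, d(76) = 6, d(77) = 4, d(78) = 8, d(79) = 2, d(80) = 10, d(81) = 5, d(82) = 4, d(83) = 2, d(84) = 12, d(85) = 4, d(86) = 4, d(87) = 4, d(88) = 8. Summing all 88 values: 411. (Dirichlet's divisor formula: Σ_{n ≤ x} d(n) = x ln(x) + (2γ − 1) x + O(√x). For x = 88, the asymptotic estimate is ≈ 407.60.)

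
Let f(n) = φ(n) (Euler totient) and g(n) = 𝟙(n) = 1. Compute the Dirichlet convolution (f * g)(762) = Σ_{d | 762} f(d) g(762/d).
(φ * 𝟙)(762) = 762

Divisors of 762: [1, 2, 3, 6, 127, 254, 381, 762]. For each d | 762:
  d = 1: φ(1) · 𝟙(762/1) = 1 · 1 = 1
  d = 2: φ(2) · 𝟙(762/2) = 1 · 1 = 1
  d = 3: φ(3) · 𝟙(762/3) = 2 · 1 = 2
  d = 6: φ(6) · 𝟙(762/6) = 2 · 1 = 2
  d = 127: φ(127) · 𝟙(762/127) = 126 · 1 = 126
  d = 254: φ(254) · 𝟙(762/254) = 126 · 1 = 126
  d = 381: φ(381) · 𝟙(762/381) = 252 · 1 = 252
  d = 762: φ(762) · 𝟙(762/762) = 252 · 1 = 252
Summing: (φ * 𝟙)(762) = 1 + 1 + 2 + 2 + 126 + 126 + 252 + 252 = 762.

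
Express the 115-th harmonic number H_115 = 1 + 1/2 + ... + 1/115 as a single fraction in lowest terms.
H_115 = 92573227274776723505600817476549419778817513966049/17379782769567790172972927968296006432665936992320

Direct summation: H_115 = 1 + 1/2 + ... + 1/115. The least common denominator is lcm(1, ..., 115) = 955888052326228459513511038256280353796626534577600; over this denominator the numerator is 955888052326228459513511038256280353796626534577600 + 477944026163114229756755519128140176898313267288800 + 318629350775409486504503679418760117932208844859200 + 238972013081557114878377759564070088449156633644400 + 191177610465245691902702207651256070759325306915520 + 159314675387704743252251839709380058966104422429600 + 136555436046604065644787291179468621970946647796800 + 119486006540778557439188879782035044224578316822200 + 106209783591803162168167893139586705977402948286400 + 95588805232622845951351103825628035379662653457760 + 86898913847838950864864639841480032163329684961600 + 79657337693852371626125919854690029483052211214800 + 73529850178940650731808541404329257984355887275200 + 68277718023302032822393645589734310985473323898400 + 63725870155081897300900735883752023586441768971840 + 59743003270389278719594439891017522112289158411100 + 56228708960366379971383002250369432576272149092800 + 53104891795901581084083946569793352988701474143200 + 50309897490854129448079528329277913357717186030400 + 47794402616311422975675551912814017689831326728880 + 45518478682201355214929097059822873990315549265600 + 43449456923919475432432319920740016081664842480800 + 41560350101140367804935262532881754512896805851200 + 39828668846926185813062959927345014741526105607400 + 38235522093049138380540441530251214151865061383104 + 36764925089470325365904270702164628992177943637600 + 35403261197267720722722631046528901992467649428800 + 34138859011651016411196822794867155492736661949200 + 32961656976766498603914173732975184613676777054400 + 31862935077540948650450367941876011793220884485920 + 30835098462136401919790678653428398509568597889600 + 29871501635194639359797219945508761056144579205550 + 28966304615946316954954879947160010721109894987200 + 28114354480183189985691501125184716288136074546400 + 27311087209320813128957458235893724394189329559360 + 26552445897950790542041973284896676494350737071600 + 25834812225033201608473271304223793345854771204800 + 25154948745427064724039764164638956678858593015200 + 24509950059646883577269513801443085994785295758400 + 23897201308155711487837775956407008844915663364440 + 23314342739664108768622220445275130580405525233600 + 22759239341100677607464548529911436995157774632800 + 22229954705261126965430489261773961716200617083200 + 21724728461959737716216159960370008040832421240400 + 21241956718360632433633578627917341195480589657280 + 20780175050570183902467631266440877256448402925600 + 20338043666515499138585341239495326676523968820800 + 19914334423463092906531479963672507370763052803700 + 19507919435229152234969613025638374567278092542400 + 19117761046524569190270220765125607075932530691552 + 18742902986788793323794334083456477525424049697600 + 18382462544735162682952135351082314496088971818800 + 18035623628796763387047378080307176486728802539200 + 17701630598633860361361315523264450996233824714400 + 17379782769567790172972927968296006432665936992320 + 17069429505825508205598411397433577746368330974600 + 16769965830284709816026509443092637785905728676800 + 16480828488383249301957086866487592306838388527200 + 16201492412308956940906966750106446674519093806400 + 15931467538770474325225183970938005896610442242960 + 15670295939774237041205098987807874652403713681600 + 15417549231068200959895339326714199254784298944800 + 15172826227400451738309699019940957996771849755200 + 14935750817597319679898609972754380528072289602775 + 14705970035788130146361708280865851596871177455040 + 14483152307973158477477439973580005360554947493600 + 14266985855615350141992702063526572444725769172800 + 14057177240091594992845750562592358144068037273200 + 13853450033713455934978420844293918170965601950400 + 13655543604660406564478729117946862197094664779680 + 13463212004594767035401563919102540194318683585600 + 13276222948975395271020986642448338247175368535800 + 13094356881181211774157685455565484298583925131200 + 12917406112516600804236635652111896672927385602400 + 12745174031016379460180147176750404717288353794368 + 12577474372713532362019882082319478339429296507600 + 12414130549691278694980662834497147451904240708800 + 12254975029823441788634756900721542997392647879200 + 12099848763623145057133051117168105744261095374400 + 11948600654077855743918887978203504422457831682220 + 11801087065755906907574210348842967330822549809600 + 11657171369832054384311110222637565290202762616800 + 11516723522002752524259169135617835587911163067200 + 11379619670550338803732274264955718497578887316400 + 11245741792073275994276600450073886515254429818560 + 11114977352630563482715244630886980858100308541600 + 10987218992255499534638057910991728204558925684800 + 10862364230979868858108079980185004020416210620200 + 10740315194676724264196753238834610716816028478400 + 10620978359180316216816789313958670597740294828640 + 10504264311277235818829791629189893997765126753600 + 10390087525285091951233815633220438628224201462800 + 10278366154045467306596892884476132836522865963200 + 10169021833257749569292670619747663338261984410400 + 10061979498170825889615905665855582671543437206080 + 9957167211731546453265739981836253685381526401850 + 9854516003363179994984649878930725296872438500800 + 9753959717614576117484806512819187283639046271200 + 9655434871982105651651626649053336907036631662400 + 9558880523262284595135110382562803537966265345776 + 9464238141843846133797138992636439146501252817600 + 9371451493394396661897167041728238762712024848800 + 9280466527439111257412728526760003434918704219200 + 9191231272367581341476067675541157248044485909400 + 9103695736440271042985819411964574798063109853120 + 9017811814398381693523689040153588243364401269600 + 8933533199310546350593561105198881811183425556800 + 8850815299316930180680657761632225498116912357200 + 8769615158956224399206523286754865631161711326400 + 8689891384783895086486463984148003216332968496160 + 8611604075011067202824423768074597781951590401600 + 8534714752912754102799205698716788873184165487300 + 8459186303771933270031071135011330564571916235200 + 8384982915142354908013254721546318892952864338400 + 8312070020228073560987052506576350902579361170240 = 5091527500112719792808044961210218087834963268132695, so H_115 = 5091527500112719792808044961210218087834963268132695/955888052326228459513511038256280353796626534577600; reducing by gcd(5091527500112719792808044961210218087834963268132695, 955888052326228459513511038256280353796626534577600) = 55 gives 92573227274776723505600817476549419778817513966049/17379782769567790172972927968296006432665936992320 ≈ 5.32649. (The PNT-adjacent estimate ln(115) + γ ≈ 5.32215 matches within O(1/n).)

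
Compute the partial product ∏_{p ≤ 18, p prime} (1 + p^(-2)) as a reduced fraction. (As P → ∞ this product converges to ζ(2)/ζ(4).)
∏ = 17690000/11792781

The primes p ≤ 18 are [2, 3, 5, 7, 11, 13, 17]. For each, (1 + 1/p^2) = (p^2 + 1)/p^2. Multiplying these fractions over p ∈ [2, 3, 5, 7, 11, 13, 17] gives 17690000/11792781. (In the limit P → ∞ this tends to ζ(2)/ζ(4).)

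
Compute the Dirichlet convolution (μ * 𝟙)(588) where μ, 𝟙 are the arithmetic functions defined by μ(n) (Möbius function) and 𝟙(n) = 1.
(μ * 𝟙)(588) = 0

Divisors of 588: [1, 2, 3, 4, 6, 7, 12, 14, 21, 28, 42, 49, 84, 98, 147, 196, 294, 588]. For each d | 588:
  d = 1: μ(1) · 𝟙(588/1) = 1 · 1 = 1
  d = 2: μ(2) · 𝟙(588/2) = -1 · 1 = -1
  d = 3: μ(3) · 𝟙(588/3) = -1 · 1 = -1
  d = 4: μ(4) · 𝟙(588/4) = 0 · 1 = 0
  d = 6: μ(6) · 𝟙(588/6) = 1 · 1 = 1
  d = 7: μ(7) · 𝟙(588/7) = -1 · 1 = -1
  d = 12: μ(12) · 𝟙(588/12) = 0 · 1 = 0
  d = 14: μ(14) · 𝟙(588/14) = 1 · 1 = 1
  d = 21: μ(21) · 𝟙(588/21) = 1 · 1 = 1
  d = 28: μ(28) · 𝟙(588/28) = 0 · 1 = 0
  d = 42: μ(42) · 𝟙(588/42) = -1 · 1 = -1
  d = 49: μ(49) · 𝟙(588/49) = 0 · 1 = 0
  d = 84: μ(84) · 𝟙(588/84) = 0 · 1 = 0
  d = 98: μ(98) · 𝟙(588/98) = 0 · 1 = 0
  d = 147: μ(147) · 𝟙(588/147) = 0 · 1 = 0
  d = 196: μ(196) · 𝟙(588/196) = 0 · 1 = 0
  d = 294: μ(294) · 𝟙(588/294) = 0 · 1 = 0
  d = 588: μ(588) · 𝟙(588/588) = 0 · 1 = 0
Summing: (μ * 𝟙)(588) = 1 + -1 + -1 + 0 + 1 + -1 + 0 + 1 + 1 + 0 + -1 + 0 + 0 + 0 + 0 + 0 + 0 + 0 = 0.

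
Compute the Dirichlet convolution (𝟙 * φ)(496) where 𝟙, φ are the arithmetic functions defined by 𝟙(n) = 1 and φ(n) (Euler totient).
(𝟙 * φ)(496) = 496

Divisors of 496: [1, 2, 4, 8, 16, 31, 62, 124, 248, 496]. For each d | 496:
  d = 1: 𝟙(1) · φ(496/1) = 1 · 240 = 240
  d = 2: 𝟙(2) · φ(496/2) = 1 · 120 = 120
  d = 4: 𝟙(4) · φ(496/4) = 1 · 60 = 60
  d = 8: 𝟙(8) · φ(496/8) = 1 · 30 = 30
  d = 16: 𝟙(16) · φ(496/16) = 1 · 30 = 30
  d = 31: 𝟙(31) · φ(496/31) = 1 · 8 = 8
  d = 62: 𝟙(62) · φ(496/62) = 1 · 4 = 4
  d = 124: 𝟙(124) · φ(496/124) = 1 · 2 = 2
  d = 248: 𝟙(248) · φ(496/248) = 1 · 1 = 1
  d = 496: 𝟙(496) · φ(496/496) = 1 · 1 = 1
Summing: (𝟙 * φ)(496) = 240 + 120 + 60 + 30 + 30 + 8 + 4 + 2 + 1 + 1 = 496.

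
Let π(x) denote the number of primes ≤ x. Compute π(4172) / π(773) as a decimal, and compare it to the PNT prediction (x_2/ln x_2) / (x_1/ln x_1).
π(4172)/π(773) = 573/137 ≈ 4.1825;  PNT prediction ≈ 4.3057.

π(773) = 137 and π(4172) = 573, so π(4172)/π(773) ≈ 4.1825. The PNT-predicted ratio is (4172/ln(4172)) / (773/ln(773)) ≈ 4.3057. The two agree to within a few percent, as expected.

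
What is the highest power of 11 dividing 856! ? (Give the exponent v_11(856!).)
v_11(856!) = 84

Legendre's formula: v_p(n!) = Σ_{k ≥ 1} ⌊n / p^k⌋. For p = 11, n = 856, the terms are:
  ⌊856/11^1⌋ = ⌊856/11⌋ = 77
  ⌊856/11^2⌋ = ⌊856/121⌋ = 7
(the next term ⌊856/11^3⌋ = 0, terminating the sum). Summing: v_11(856!) = 77 + 7 = 84.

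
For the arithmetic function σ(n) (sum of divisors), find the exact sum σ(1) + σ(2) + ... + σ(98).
Σ_{n ≤ 98} σ(n) = 7926

Compute σ(n) for each 1 ≤ n ≤ 98: σ(1) = 1, σ(2) = 3, σ(3) = 4, σ(4) = 7, σ(5) = 6, σ(6) = 12, σ(7) = 8, σ(8) = 15, σ(9) = 13, σ(10) = 18, σ(11) = 12, σ(12) = 28, σ(13) = 14, σ(14) = 24, σ(15) = 24, σ(16) = 31, σ(17) = 18, σ(18) = 39, σ(19) = 20, σ(20) = 42, σ(21) = 32, σ(22) = 36, σ(23) = 24, σ(24) = 60, σ(25) = 31, σ(26) = 42, σ(27) = 40, σ(28) = 56, σ(29) = 30, σ(30) = 72, σ(31) = 32, σ(32) = 63, σ(33) = 48, σ(34) = 54, σ(35) = 48, σ(36) = 91, σ(37) = 38, σ(38) = 60, σ(39) = 56, σ(40) = 90, σ(41) = 42, σ(42) = 96, σ(43) = 44, σ(44) = 84, σ(45) = 78, σ(46) = 72, σ(47) = 48, σ(48) = 124, σ(49) = 57, σ(50) = 93, σ(51) = 72, σ(52) = 98, σ(53) = 54, σ(54) = 120, σ(55) = 72, σ(56) = 120, σ(57) = 80, σ(58) = 90, σ(59) = 60, σ(60) = 168, σ(61) = 62, σ(62) = 96, σ(63) = 104, σ(64) = 127, σ(65) = 84, σ(66) = 144, σ(67) = 68, σ(68) = 126, σ(69) = 96, σ(70) = 144, σ(71) = 72, σ(72) = 195, σ(73) = 74, σ(74) = 114, σ(75) = 124, σ(76) = 140, σ(77) = 96, σ(78) = 168, σ(79) = 80, σ(80) = 186, σ(81) = 121, σ(82) = 126, σ(83) = 84, σ(84) = 224, σ(85) = 108, σ(86) = 132, σ(87) = 120, σ(88) = 180, σ(89) = 90, σ(90) = 234, σ(91) = 112, σ(92) = 168, σ(93) = 128, σ(94) = 144, σ(95) = 120, σ(96) = 252, σ(97) = 98, σ(98) = 171. Summing all 98 values: 7926. (Average order: Σ_{n ≤ x} σ(n) ~ (π²/12) x². For x = 98, (π²/12)·98² ≈ 7898.97.)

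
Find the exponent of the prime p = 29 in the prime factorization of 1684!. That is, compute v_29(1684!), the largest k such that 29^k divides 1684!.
v_29(1684!) = 60

Legendre's formula: v_p(n!) = Σ_{k ≥ 1} ⌊n / p^k⌋. For p = 29, n = 1684, the terms are:
  ⌊1684/29^1⌋ = ⌊1684/29⌋ = 58
  ⌊1684/29^2⌋ = ⌊1684/841⌋ = 2
(the next term ⌊1684/29^3⌋ = 0, terminating the sum). Summing: v_29(1684!) = 58 + 2 = 60.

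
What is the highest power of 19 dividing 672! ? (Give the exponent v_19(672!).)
v_19(672!) = 36

Legendre's formula: v_p(n!) = Σ_{k ≥ 1} ⌊n / p^k⌋. For p = 19, n = 672, the terms are:
  ⌊672/19^1⌋ = ⌊672/19⌋ = 35
  ⌊672/19^2⌋ = ⌊672/361⌋ = 1
(the next term ⌊672/19^3⌋ = 0, terminating the sum). Summing: v_19(672!) = 35 + 1 = 36.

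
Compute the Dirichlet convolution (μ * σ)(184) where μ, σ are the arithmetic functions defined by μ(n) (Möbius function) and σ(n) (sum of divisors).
(μ * σ)(184) = 184

Divisors of 184: [1, 2, 4, 8, 23, 46, 92, 184]. For each d | 184:
  d = 1: μ(1) · σ(184/1) = 1 · 360 = 360
  d = 2: μ(2) · σ(184/2) = -1 · 168 = -168
  d = 4: μ(4) · σ(184/4) = 0 · 72 = 0
  d = 8: μ(8) · σ(184/8) = 0 · 24 = 0
  d = 23: μ(23) · σ(184/23) = -1 · 15 = -15
  d = 46: μ(46) · σ(184/46) = 1 · 7 = 7
  d = 92: μ(92) · σ(184/92) = 0 · 3 = 0
  d = 184: μ(184) · σ(184/184) = 0 · 1 = 0
Summing: (μ * σ)(184) = 360 + -168 + 0 + 0 + -15 + 7 + 0 + 0 = 184.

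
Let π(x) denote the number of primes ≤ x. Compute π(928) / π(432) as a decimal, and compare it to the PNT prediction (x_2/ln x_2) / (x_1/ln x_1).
π(928)/π(432) = 157/83 ≈ 1.8916;  PNT prediction ≈ 1.9078.

π(432) = 83 and π(928) = 157, so π(928)/π(432) ≈ 1.8916. The PNT-predicted ratio is (928/ln(928)) / (432/ln(432)) ≈ 1.9078. The two agree to within a few percent, as expected.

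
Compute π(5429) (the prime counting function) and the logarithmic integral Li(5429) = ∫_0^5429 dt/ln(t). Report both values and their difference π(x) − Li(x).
π(5429) = 716;  Li(5429) ≈ 734.40;  π(x) − Li(x) ≈ -18.40.

Direct count of primes ≤ 5429 gives π(5429) = 716. Numerical evaluation of the logarithmic integral gives Li(5429) ≈ 734.40. The difference π(x) − Li(x) ≈ -18.40 is typically negative for small/moderate x (Li(x) overestimates), though Littlewood's theorem shows this sign changes infinitely often.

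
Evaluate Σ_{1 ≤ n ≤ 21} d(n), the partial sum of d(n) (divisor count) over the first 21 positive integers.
Σ_{n ≤ 21} d(n) = 70

Compute d(n) for each 1 ≤ n ≤ 21: d(1) = 1, d(2) = 2, d(3) = 2, d(4) = 3, d(5) = 2, d(6) = 4, d(7) = 2, d(8) = 4, d(9) = 3, d(10) = 4, d(11) = 2, d(12) = 6, d(13) = 2, d(14) = 4, d(15) = 4, d(16) = 5, d(17) = 2, d(18) = 6, d(19) = 2, d(20) = 6, d(21) = 4. Summing all 21 values: 70. (Dirichlet's divisor formula: Σ_{n ≤ x} d(n) = x ln(x) + (2γ − 1) x + O(√x). For x = 21, the asymptotic estimate is ≈ 67.18.)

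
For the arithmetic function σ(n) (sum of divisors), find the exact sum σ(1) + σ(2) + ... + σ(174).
Σ_{n ≤ 174} σ(n) = 24964

Compute σ(n) for each 1 ≤ n ≤ 174: σ(1) = 1, σ(2) = 3, σ(3) = 4, σ(4) = 7, σ(5) = 6, σ(6) = 12, σ(7) = 8, σ(8) = 15, σ(9) = 13, σ(10) = 18, σ(11) = 12, σ(12) = 28, σ(13) = 14, σ(14) = 24, σ(15) = 24, σ(16) = 31, σ(17) = 18, σ(18) = 39, σ(19) = 20, σ(20) = 42, σ(21) = 32, σ(22) = 36, σ(23) = 24, σ(24) = 60, σ(25) = 31, σ(26) = 42, σ(27) = 40, σ(28) = 56, σ(29) = 30, σ(30) = 72, σ(31) = 32, σ(32) = 63, σ(33) = 48, σ(34) = 54, σ(35) = 48, σ(36) = 91, σ(37) = 38, σ(38) = 60, σ(39) = 56, σ(40) = 90, σ(41) = 42, σ(42) = 96, σ(43) = 44, σ(44) = 84, σ(45) = 78, σ(46) = 72, σ(47) = 48, σ(48) = 124, σ(49) = 57, σ(50) = 93, σ(51) = 72, σ(52) = 98, σ(53) = 54, σ(54) = 120, σ(55) = 72, σ(56) = 120, σ(57) = 80, σ(58) = 90, σ(59) = 60, σ(60) = 168, σ(61) = 62, σ(62) = 96, σ(63) = 104, σ(64) = 127, σ(65) = 84, σ(66) = 144, σ(67) = 68, σ(68) = 126, σ(69) = 96, σ(70) = 144, σ(71) = 72, σ(72) = 195, σ(73) = 74, σ(74) = 114, σ(75) = 124, σ(76) = 140, σ(77) = 96, σ(78) = 168, σ(79) = 80, σ(80) = 186, σ(81) = 121, σ(82) = 126, σ(83) = 84, σ(84) = 224, σ(85) = 108, σ(86) = 132, σ(87) = 120, σ(88) = 180, σ(89) = 90, σ(90) = 234, σ(91) = 112, σ(92) = 168, σ(93) = 128, σ(94) = 144, σ(95) = 120, σ(96) = 252, σ(97) = 98, σ(98) = 171, σ(99) = 156, σ(100) = 217, σ(101) = 102, σ(102) = 216, σ(103) = 104, σ(104) = 210, σ(105) = 192, σ(106) = 162, σ(107) = 108, σ(108) = 280, σ(109) = 110, σ(110) = 216, σ(111) = 152, σ(112) = 248, σ(113) = 114, σ(114) = 240, σ(115) = 144, σ(116) = 210, σ(117) = 182, σ(118) = 180, σ(119) = 144, σ(120) = 360, σ(121) = 133, σ(122) = 186, σ(123) = 168, σ(124) = 224, σ(125) = 156, σ(126) = 312, σ(127) = 128, σ(128) = 255, σ(129) = 176, σ(130) = 252, σ(131) = 132, σ(132) = 336, σ(133) = 160, σ(134) = 204, σ(135) = 240, σ(136) = 270, σ(137) = 138, σ(138) = 288, σ(139) = 140, σ(140) = 336, σ(141) = 192, σ(142) = 216, σ(143) = 168, σ(144) = 403, σ(145) = 180, σ(146) = 222, σ(147) = 228, σ(148) = 266, σ(149) = 150, σ(150) = 372, σ(151) = 152, σ(152) = 300, σ(153) = 234, σ(154) = 288, σ(155) = 192, σ(156) = 392, σ(157) = 158, σ(158) = 240, σ(159) = 216, σ(160) = 378, σ(161) = 192, σ(162) = 363, σ(163) = 164, σ(164) = 294, σ(165) = 288, σ(166) = 252, σ(167) = 168, σ(168) = 480, σ(169) = 183, σ(170) = 324, σ(171) = 260, σ(172) = 308, σ(173) = 174, σ(174) = 360. Summing all 174 values: 24964. (Average order: Σ_{n ≤ x} σ(n) ~ (π²/12) x². For x = 174, (π²/12)·174² ≈ 24901.01.)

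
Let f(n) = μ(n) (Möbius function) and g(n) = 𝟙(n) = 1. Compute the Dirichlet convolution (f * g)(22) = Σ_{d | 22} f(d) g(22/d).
(μ * 𝟙)(22) = 0

Divisors of 22: [1, 2, 11, 22]. For each d | 22:
  d = 1: μ(1) · 𝟙(22/1) = 1 · 1 = 1
  d = 2: μ(2) · 𝟙(22/2) = -1 · 1 = -1
  d = 11: μ(11) · 𝟙(22/11) = -1 · 1 = -1
  d = 22: μ(22) · 𝟙(22/22) = 1 · 1 = 1
Summing: (μ * 𝟙)(22) = 1 + -1 + -1 + 1 = 0.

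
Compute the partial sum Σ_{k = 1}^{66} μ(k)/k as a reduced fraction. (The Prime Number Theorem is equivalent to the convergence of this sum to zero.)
Σ μ(k)/k = 316998129951549613081/19548063559901161830545

Values of μ(k) for 1 ≤ k ≤ 66: μ(1) = 1, μ(2) = -1, μ(3) = -1, μ(5) = -1, μ(6) = 1, μ(7) = -1, μ(10) = 1, μ(11) = -1, μ(13) = -1, μ(14) = 1, μ(15) = 1, μ(17) = -1, μ(19) = -1, μ(21) = 1, μ(22) = 1, μ(23) = -1, μ(26) = 1, μ(29) = -1, μ(30) = -1, μ(31) = -1, μ(33) = 1, μ(34) = 1, μ(35) = 1, μ(37) = -1, μ(38) = 1, μ(39) = 1, μ(41) = -1, μ(42) = -1, μ(43) = -1, μ(46) = 1, μ(47) = -1, μ(51) = 1, μ(53) = -1, μ(55) = 1, μ(57) = 1, μ(58) = 1, μ(59) = -1, μ(61) = -1, μ(62) = 1, μ(65) = 1, μ(66) = -1, with μ = 0 on non-squarefree integers. Summing μ(k)/k for k where μ(k) ≠ 0 gives 316998129951549613081/19548063559901161830545 ≈ 0.0162. (PNT ⟺ this sum → 0 as n → ∞.)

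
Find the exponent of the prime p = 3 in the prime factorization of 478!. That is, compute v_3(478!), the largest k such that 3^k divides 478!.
v_3(478!) = 235

Legendre's formula: v_p(n!) = Σ_{k ≥ 1} ⌊n / p^k⌋. For p = 3, n = 478, the terms are:
  ⌊478/3^1⌋ = ⌊478/3⌋ = 159
  ⌊478/3^2⌋ = ⌊478/9⌋ = 53
  ⌊478/3^3⌋ = ⌊478/27⌋ = 17
  ⌊478/3^4⌋ = ⌊478/81⌋ = 5
  ⌊478/3^5⌋ = ⌊478/243⌋ = 1
(the next term ⌊478/3^6⌋ = 0, terminating the sum). Summing: v_3(478!) = 159 + 53 + 17 + 5 + 1 = 235.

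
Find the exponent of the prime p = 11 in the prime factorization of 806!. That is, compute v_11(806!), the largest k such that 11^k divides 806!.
v_11(806!) = 79

Legendre's formula: v_p(n!) = Σ_{k ≥ 1} ⌊n / p^k⌋. For p = 11, n = 806, the terms are:
  ⌊806/11^1⌋ = ⌊806/11⌋ = 73
  ⌊806/11^2⌋ = ⌊806/121⌋ = 6
(the next term ⌊806/11^3⌋ = 0, terminating the sum). Summing: v_11(806!) = 73 + 6 = 79.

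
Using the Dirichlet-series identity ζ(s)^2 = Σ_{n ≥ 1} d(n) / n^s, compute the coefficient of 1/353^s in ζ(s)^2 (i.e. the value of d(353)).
d(353) = 2

ζ(s)^2 = (Σ 1/m^s)(Σ 1/k^s). The coefficient of 1/n^s in the product is the number of ordered pairs (m, k) with mk = n, which equals d(n). For n = 353, divisors are [1, 353], so d(353) = 2.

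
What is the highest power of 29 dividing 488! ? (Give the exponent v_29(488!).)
v_29(488!) = 16

Legendre's formula: v_p(n!) = Σ_{k ≥ 1} ⌊n / p^k⌋. For p = 29, n = 488, the terms are:
  ⌊488/29^1⌋ = ⌊488/29⌋ = 16
(the next term ⌊488/29^2⌋ = 0, terminating the sum). Summing: v_29(488!) = 16 = 16.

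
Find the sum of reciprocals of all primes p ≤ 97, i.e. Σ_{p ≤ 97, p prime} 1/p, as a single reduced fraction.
Σ 1/p = 4156517583588203716343221884611037839/2305567963945518424753102147331756070

π(97) = 25, so the primes ≤ 97 are [2, 3, 5, 7, 11, 13, 17, 19, 23, 29, 31, 37, 41, 43, 47, 53, 59, 61, 67, 71, 73, 79, 83, 89, 97]. Summing 1/p over these primes: 4156517583588203716343221884611037839/2305567963945518424753102147331756070 ≈ 1.8028. Mertens estimate ln ln(97) + 0.2615 ≈ 1.7820.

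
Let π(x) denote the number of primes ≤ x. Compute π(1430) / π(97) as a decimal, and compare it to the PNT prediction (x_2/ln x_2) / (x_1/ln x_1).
π(1430)/π(97) = 226/25 ≈ 9.0400;  PNT prediction ≈ 9.2825.

π(97) = 25 and π(1430) = 226, so π(1430)/π(97) ≈ 9.0400. The PNT-predicted ratio is (1430/ln(1430)) / (97/ln(97)) ≈ 9.2825. The two agree to within a few percent, as expected.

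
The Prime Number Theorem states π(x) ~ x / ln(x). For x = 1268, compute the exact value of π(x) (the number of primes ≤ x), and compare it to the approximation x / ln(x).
π(1268) = 205;  x/ln(x) ≈ 177.46;  relative error ≈ 13.43%.

Directly count primes up to 1268: π(1268) = 205. The PNT approximation gives 1268/ln(1268) ≈ 1268/7.14520 ≈ 177.46. Relative error (π(x) − x/ln(x)) / π(x) ≈ 13.43%; the approximation is known to undercount slightly (Li(x) is a better estimate).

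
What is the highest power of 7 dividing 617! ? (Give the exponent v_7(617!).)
v_7(617!) = 101

Legendre's formula: v_p(n!) = Σ_{k ≥ 1} ⌊n / p^k⌋. For p = 7, n = 617, the terms are:
  ⌊617/7^1⌋ = ⌊617/7⌋ = 88
  ⌊617/7^2⌋ = ⌊617/49⌋ = 12
  ⌊617/7^3⌋ = ⌊617/343⌋ = 1
(the next term ⌊617/7^4⌋ = 0, terminating the sum). Summing: v_7(617!) = 88 + 12 + 1 = 101.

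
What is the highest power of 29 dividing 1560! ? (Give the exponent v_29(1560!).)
v_29(1560!) = 54

Legendre's formula: v_p(n!) = Σ_{k ≥ 1} ⌊n / p^k⌋. For p = 29, n = 1560, the terms are:
  ⌊1560/29^1⌋ = ⌊1560/29⌋ = 53
  ⌊1560/29^2⌋ = ⌊1560/841⌋ = 1
(the next term ⌊1560/29^3⌋ = 0, terminating the sum). Summing: v_29(1560!) = 53 + 1 = 54.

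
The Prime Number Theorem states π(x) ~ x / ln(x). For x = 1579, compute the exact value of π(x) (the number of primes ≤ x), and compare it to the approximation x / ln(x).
π(1579) = 249;  x/ln(x) ≈ 214.41;  relative error ≈ 13.89%.

Directly count primes up to 1579: π(1579) = 249. The PNT approximation gives 1579/ln(1579) ≈ 1579/7.36455 ≈ 214.41. Relative error (π(x) − x/ln(x)) / π(x) ≈ 13.89%; the approximation is known to undercount slightly (Li(x) is a better estimate).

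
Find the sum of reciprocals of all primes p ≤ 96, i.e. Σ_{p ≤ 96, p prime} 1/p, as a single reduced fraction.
Σ 1/p = 42605658161771733665696611824842057/23768741896345550770650537601358310

π(96) = 24, so the primes ≤ 96 are [2, 3, 5, 7, 11, 13, 17, 19, 23, 29, 31, 37, 41, 43, 47, 53, 59, 61, 67, 71, 73, 79, 83, 89]. Summing 1/p over these primes: 42605658161771733665696611824842057/23768741896345550770650537601358310 ≈ 1.7925. Mertens estimate ln ln(96) + 0.2615 ≈ 1.7798.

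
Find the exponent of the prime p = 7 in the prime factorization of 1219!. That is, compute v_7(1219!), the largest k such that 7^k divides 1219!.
v_7(1219!) = 201

Legendre's formula: v_p(n!) = Σ_{k ≥ 1} ⌊n / p^k⌋. For p = 7, n = 1219, the terms are:
  ⌊1219/7^1⌋ = ⌊1219/7⌋ = 174
  ⌊1219/7^2⌋ = ⌊1219/49⌋ = 24
  ⌊1219/7^3⌋ = ⌊1219/343⌋ = 3
(the next term ⌊1219/7^4⌋ = 0, terminating the sum). Summing: v_7(1219!) = 174 + 24 + 3 = 201.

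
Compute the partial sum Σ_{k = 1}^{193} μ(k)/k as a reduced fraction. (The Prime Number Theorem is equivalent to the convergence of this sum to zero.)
Σ μ(k)/k = -108331500605437710950785418534567110833343304074627982892699160353081840668/5235852010307657411589875040665398779019326387416343637163262528826681857165

Values of μ(k) for 1 ≤ k ≤ 193: μ(1) = 1, μ(2) = -1, μ(3) = -1, μ(5) = -1, μ(6) = 1, μ(7) = -1, μ(10) = 1, μ(11) = -1, μ(13) = -1, μ(14) = 1, μ(15) = 1, μ(17) = -1, μ(19) = -1, μ(21) = 1, μ(22) = 1, μ(23) = -1, μ(26) = 1, μ(29) = -1, μ(30) = -1, μ(31) = -1, μ(33) = 1, μ(34) = 1, μ(35) = 1, μ(37) = -1, μ(38) = 1, μ(39) = 1, μ(41) = -1, μ(42) = -1, μ(43) = -1, μ(46) = 1, μ(47) = -1, μ(51) = 1, μ(53) = -1, μ(55) = 1, μ(57) = 1, μ(58) = 1, μ(59) = -1, μ(61) = -1, μ(62) = 1, μ(65) = 1, μ(66) = -1, μ(67) = -1, μ(69) = 1, μ(70) = -1, μ(71) = -1, μ(73) = -1, μ(74) = 1, μ(77) = 1, μ(78) = -1, μ(79) = -1, μ(82) = 1, μ(83) = -1, μ(85) = 1, μ(86) = 1, μ(87) = 1, μ(89) = -1, μ(91) = 1, μ(93) = 1, μ(94) = 1, μ(95) = 1, μ(97) = -1, μ(101) = -1, μ(102) = -1, μ(103) = -1, μ(105) = -1, μ(106) = 1, μ(107) = -1, μ(109) = -1, μ(110) = -1, μ(111) = 1, μ(113) = -1, μ(114) = -1, μ(115) = 1, μ(118) = 1, μ(119) = 1, μ(122) = 1, μ(123) = 1, μ(127) = -1, μ(129) = 1, μ(130) = -1, μ(131) = -1, μ(133) = 1, μ(134) = 1, μ(137) = -1, μ(138) = -1, μ(139) = -1, μ(141) = 1, μ(142) = 1, μ(143) = 1, μ(145) = 1, μ(146) = 1, μ(149) = -1, μ(151) = -1, μ(154) = -1, μ(155) = 1, μ(157) = -1, μ(158) = 1, μ(159) = 1, μ(161) = 1, μ(163) = -1, μ(165) = -1, μ(166) = 1, μ(167) = -1, μ(170) = -1, μ(173) = -1, μ(174) = -1, μ(177) = 1, μ(178) = 1, μ(179) = -1, μ(181) = -1, μ(182) = -1, μ(183) = 1, μ(185) = 1, μ(186) = -1, μ(187) = 1, μ(190) = -1, μ(191) = -1, μ(193) = -1, with μ = 0 on non-squarefree integers. Summing μ(k)/k for k where μ(k) ≠ 0 gives -108331500605437710950785418534567110833343304074627982892699160353081840668/5235852010307657411589875040665398779019326387416343637163262528826681857165 ≈ -0.0207. (PNT ⟺ this sum → 0 as n → ∞.)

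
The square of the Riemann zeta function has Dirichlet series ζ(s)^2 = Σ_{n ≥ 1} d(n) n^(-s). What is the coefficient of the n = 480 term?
d(480) = 24

ζ(s)^2 = (Σ 1/m^s)(Σ 1/k^s). The coefficient of 1/n^s in the product is the number of ordered pairs (m, k) with mk = n, which equals d(n). For n = 480, divisors are [1, 2, 3, 4, 5, 6, 8, 10, 12, 15, 16, 20, 24, 30, 32, 40, 48, 60, 80, 96, 120, 160, 240, 480], so d(480) = 24.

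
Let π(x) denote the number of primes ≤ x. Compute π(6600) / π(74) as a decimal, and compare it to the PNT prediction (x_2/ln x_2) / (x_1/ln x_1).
π(6600)/π(74) = 853/21 ≈ 40.6190;  PNT prediction ≈ 43.6479.

π(74) = 21 and π(6600) = 853, so π(6600)/π(74) ≈ 40.6190. The PNT-predicted ratio is (6600/ln(6600)) / (74/ln(74)) ≈ 43.6479. The two agree to within a few percent, as expected.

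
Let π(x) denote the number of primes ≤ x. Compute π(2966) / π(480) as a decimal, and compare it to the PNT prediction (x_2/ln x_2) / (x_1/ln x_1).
π(2966)/π(480) = 427/92 ≈ 4.6413;  PNT prediction ≈ 4.7716.

π(480) = 92 and π(2966) = 427, so π(2966)/π(480) ≈ 4.6413. The PNT-predicted ratio is (2966/ln(2966)) / (480/ln(480)) ≈ 4.7716. The two agree to within a few percent, as expected.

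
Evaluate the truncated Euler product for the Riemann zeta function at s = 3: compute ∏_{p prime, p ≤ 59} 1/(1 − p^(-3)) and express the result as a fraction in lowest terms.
∏ = 115000146464778681614198126342037237932886401/95672294696528702067767313816624165235458048

The primes p ≤ 59 are [2, 3, 5, 7, 11, 13, 17, 19, 23, 29, 31, 37, 41, 43, 47, 53, 59]. For each prime, (1 − 1/p^3)^(-1) = p^3 / (p^3 − 1). The product is (1 − 1/2^3)^(-1), (1 − 1/3^3)^(-1), (1 − 1/5^3)^(-1), (1 − 1/7^3)^(-1), (1 − 1/11^3)^(-1), (1 − 1/13^3)^(-1), (1 − 1/17^3)^(-1), (1 − 1/19^3)^(-1), (1 − 1/23^3)^(-1), (1 − 1/29^3)^(-1), (1 − 1/31^3)^(-1), (1 − 1/37^3)^(-1), (1 − 1/41^3)^(-1), (1 − 1/43^3)^(-1), (1 − 1/47^3)^(-1), (1 − 1/53^3)^(-1), (1 − 1/59^3)^(-1) = ∏ p^3 / (p^3 − 1) = 115000146464778681614198126342037237932886401/95672294696528702067767313816624165235458048.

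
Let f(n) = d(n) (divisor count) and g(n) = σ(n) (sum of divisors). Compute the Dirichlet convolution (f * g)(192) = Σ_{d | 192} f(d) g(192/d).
(d * σ)(192) = 2796

Divisors of 192: [1, 2, 3, 4, 6, 8, 12, 16, 24, 32, 48, 64, 96, 192]. For each d | 192:
  d = 1: d(1) · σ(192/1) = 1 · 508 = 508
  d = 2: d(2) · σ(192/2) = 2 · 252 = 504
  d = 3: d(3) · σ(192/3) = 2 · 127 = 254
  d = 4: d(4) · σ(192/4) = 3 · 124 = 372
  d = 6: d(6) · σ(192/6) = 4 · 63 = 252
  d = 8: d(8) · σ(192/8) = 4 · 60 = 240
  d = 12: d(12) · σ(192/12) = 6 · 31 = 186
  d = 16: d(16) · σ(192/16) = 5 · 28 = 140
  d = 24: d(24) · σ(192/24) = 8 · 15 = 120
  d = 32: d(32) · σ(192/32) = 6 · 12 = 72
  d = 48: d(48) · σ(192/48) = 10 · 7 = 70
  d = 64: d(64) · σ(192/64) = 7 · 4 = 28
  d = 96: d(96) · σ(192/96) = 12 · 3 = 36
  d = 192: d(192) · σ(192/192) = 14 · 1 = 14
Summing: (d * σ)(192) = 508 + 504 + 254 + 372 + 252 + 240 + 186 + 140 + 120 + 72 + 70 + 28 + 36 + 14 = 2796.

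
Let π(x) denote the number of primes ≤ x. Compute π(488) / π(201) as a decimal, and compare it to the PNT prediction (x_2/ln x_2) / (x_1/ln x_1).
π(488)/π(201) = 93/46 ≈ 2.0217;  PNT prediction ≈ 2.0800.

π(201) = 46 and π(488) = 93, so π(488)/π(201) ≈ 2.0217. The PNT-predicted ratio is (488/ln(488)) / (201/ln(201)) ≈ 2.0800. The two agree to within a few percent, as expected.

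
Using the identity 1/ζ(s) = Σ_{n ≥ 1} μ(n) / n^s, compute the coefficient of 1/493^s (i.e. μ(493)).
μ(493) = 1

Factor n = 493 = 17 · 29. μ(n) = 0 if any exponent ≥ 2 (not squarefree); otherwise μ(n) = (−1)^{ω(n)} where ω(n) is the number of distinct prime factors. Applying: μ(493) = 1.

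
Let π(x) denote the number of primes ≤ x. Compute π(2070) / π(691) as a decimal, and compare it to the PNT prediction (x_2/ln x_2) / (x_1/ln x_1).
π(2070)/π(691) = 312/125 ≈ 2.4960;  PNT prediction ≈ 2.5652.

π(691) = 125 and π(2070) = 312, so π(2070)/π(691) ≈ 2.4960. The PNT-predicted ratio is (2070/ln(2070)) / (691/ln(691)) ≈ 2.5652. The two agree to within a few percent, as expected.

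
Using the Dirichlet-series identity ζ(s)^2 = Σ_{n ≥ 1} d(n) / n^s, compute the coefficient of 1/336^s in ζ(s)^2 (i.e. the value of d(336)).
d(336) = 20

ζ(s)^2 = (Σ 1/m^s)(Σ 1/k^s). The coefficient of 1/n^s in the product is the number of ordered pairs (m, k) with mk = n, which equals d(n). For n = 336, divisors are [1, 2, 3, 4, 6, 7, 8, 12, 14, 16, 21, 24, 28, 42, 48, 56, 84, 112, 168, 336], so d(336) = 20.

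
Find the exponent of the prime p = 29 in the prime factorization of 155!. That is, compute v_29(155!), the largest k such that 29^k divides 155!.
v_29(155!) = 5

Legendre's formula: v_p(n!) = Σ_{k ≥ 1} ⌊n / p^k⌋. For p = 29, n = 155, the terms are:
  ⌊155/29^1⌋ = ⌊155/29⌋ = 5
(the next term ⌊155/29^2⌋ = 0, terminating the sum). Summing: v_29(155!) = 5 = 5.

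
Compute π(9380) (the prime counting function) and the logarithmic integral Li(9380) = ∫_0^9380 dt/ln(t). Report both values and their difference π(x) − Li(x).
π(9380) = 1160;  Li(9380) ≈ 1178.59;  π(x) − Li(x) ≈ -18.59.

Direct count of primes ≤ 9380 gives π(9380) = 1160. Numerical evaluation of the logarithmic integral gives Li(9380) ≈ 1178.59. The difference π(x) − Li(x) ≈ -18.59 is typically negative for small/moderate x (Li(x) overestimates), though Littlewood's theorem shows this sign changes infinitely often.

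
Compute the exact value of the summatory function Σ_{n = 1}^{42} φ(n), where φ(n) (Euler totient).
Σ_{n ≤ 42} φ(n) = 542

Compute φ(n) for each 1 ≤ n ≤ 42: φ(1) = 1, φ(2) = 1, φ(3) = 2, φ(4) = 2, φ(5) = 4, φ(6) = 2, φ(7) = 6, φ(8) = 4, φ(9) = 6, φ(10) = 4, φ(11) = 10, φ(12) = 4, φ(13) = 12, φ(14) = 6, φ(15) = 8, φ(16) = 8, φ(17) = 16, φ(18) = 6, φ(19) = 18, φ(20) = 8, φ(21) = 12, φ(22) = 10, φ(23) = 22, φ(24) = 8, φ(25) = 20, φ(26) = 12, φ(27) = 18, φ(28) = 12, φ(29) = 28, φ(30) = 8, φ(31) = 30, φ(32) = 16, φ(33) = 20, φ(34) = 16, φ(35) = 24, φ(36) = 12, φ(37) = 36, φ(38) = 18, φ(39) = 24, φ(40) = 16, φ(41) = 40, φ(42) = 12. Summing all 42 values: 542. (Average order: Σ_{n ≤ x} φ(n) ~ (3/π²) x². For x = 42, (3/π²)·42² ≈ 536.19.)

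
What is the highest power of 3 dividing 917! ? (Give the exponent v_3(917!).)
v_3(917!) = 454

Legendre's formula: v_p(n!) = Σ_{k ≥ 1} ⌊n / p^k⌋. For p = 3, n = 917, the terms are:
  ⌊917/3^1⌋ = ⌊917/3⌋ = 305
  ⌊917/3^2⌋ = ⌊917/9⌋ = 101
  ⌊917/3^3⌋ = ⌊917/27⌋ = 33
  ⌊917/3^4⌋ = ⌊917/81⌋ = 11
  ⌊917/3^5⌋ = ⌊917/243⌋ = 3
  ⌊917/3^6⌋ = ⌊917/729⌋ = 1
(the next term ⌊917/3^7⌋ = 0, terminating the sum). Summing: v_3(917!) = 305 + 101 + 33 + 11 + 3 + 1 = 454.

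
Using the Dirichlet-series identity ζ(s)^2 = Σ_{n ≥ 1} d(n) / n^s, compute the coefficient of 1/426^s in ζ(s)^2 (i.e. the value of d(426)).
d(426) = 8

ζ(s)^2 = (Σ 1/m^s)(Σ 1/k^s). The coefficient of 1/n^s in the product is the number of ordered pairs (m, k) with mk = n, which equals d(n). For n = 426, divisors are [1, 2, 3, 6, 71, 142, 213, 426], so d(426) = 8.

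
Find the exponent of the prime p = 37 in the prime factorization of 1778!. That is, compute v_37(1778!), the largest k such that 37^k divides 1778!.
v_37(1778!) = 49

Legendre's formula: v_p(n!) = Σ_{k ≥ 1} ⌊n / p^k⌋. For p = 37, n = 1778, the terms are:
  ⌊1778/37^1⌋ = ⌊1778/37⌋ = 48
  ⌊1778/37^2⌋ = ⌊1778/1369⌋ = 1
(the next term ⌊1778/37^3⌋ = 0, terminating the sum). Summing: v_37(1778!) = 48 + 1 = 49.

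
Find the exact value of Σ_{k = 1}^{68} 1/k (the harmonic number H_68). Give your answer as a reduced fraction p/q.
H_68 = 14094018321907827923954201611/2933773379069966367528193600

Direct summation: H_68 = 1 + 1/2 + ... + 1/68. The least common denominator is lcm(1, ..., 68) = 79211881234889091923261227200; over this denominator the numerator is 79211881234889091923261227200 + 39605940617444545961630613600 + 26403960411629697307753742400 + 19802970308722272980815306800 + 15842376246977818384652245440 + 13201980205814848653876871200 + 11315983033555584560465889600 + 9901485154361136490407653400 + 8801320137209899102584580800 + 7921188123488909192326122720 + 7201080112262644720296475200 + 6600990102907424326938435600 + 6093221633453007071020094400 + 5657991516777792280232944800 + 5280792082325939461550748480 + 4950742577180568245203826700 + 4659522425581711289603601600 + 4400660068604949551292290400 + 4169046380783636417013748800 + 3960594061744454596163061360 + 3771994344518528186821963200 + 3600540056131322360148237600 + 3443994836299525735793966400 + 3300495051453712163469217800 + 3168475249395563676930449088 + 3046610816726503535510047200 + 2933773379069966367528193600 + 2828995758388896140116472400 + 2731444180513416962871076800 + 2640396041162969730775374240 + 2555221975319002965266491200 + 2475371288590284122601913350 + 2400360037420881573432158400 + 2329761212790855644801800800 + 2263196606711116912093177920 + 2200330034302474775646145200 + 2140861654997002484412465600 + 2084523190391818208506874400 + 2031073877817669023673364800 + 1980297030872227298081530680 + 1931997103289977851786859200 + 1885997172259264093410981600 + 1842136772904397486587470400 + 1800270028065661180074118800 + 1760264027441979820516916160 + 1721997418149762867896983200 + 1685359175210406211133217600 + 1650247525726856081734608900 + 1616569004793654937209412800 + 1584237624697781838465224544 + 1553174141860570429867867200 + 1523305408363251767755023600 + 1494563796884699847608702400 + 1466886689534983183764096800 + 1440216022452528944059295040 + 1414497879194448070058236200 + 1389682126927878805671249600 + 1365722090256708481435538400 + 1342574258218459185140020800 + 1320198020581484865387687120 + 1298555430080149047922315200 + 1277610987659501482633245600 + 1257331448172842728940654400 + 1237685644295142061300956675 + 1218644326690601414204018880 + 1200180018710440786716079200 + 1182266884102822267511361600 + 1164880606395427822400900400 = 380538494691511353946763443497, so H_68 = 380538494691511353946763443497/79211881234889091923261227200; reducing by gcd(380538494691511353946763443497, 79211881234889091923261227200) = 27 gives 14094018321907827923954201611/2933773379069966367528193600 ≈ 4.80406. (The PNT-adjacent estimate ln(68) + γ ≈ 4.79672 matches within O(1/n).)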